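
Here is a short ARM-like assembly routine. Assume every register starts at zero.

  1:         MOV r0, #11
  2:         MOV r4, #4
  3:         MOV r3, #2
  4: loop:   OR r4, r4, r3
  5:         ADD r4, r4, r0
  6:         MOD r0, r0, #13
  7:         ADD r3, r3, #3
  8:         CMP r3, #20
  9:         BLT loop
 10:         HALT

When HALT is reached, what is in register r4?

MOV r0, #11 → r0=11
MOV r4, #4 → r4=4
MOV r3, #2 → r3=2
OR r4, r4, r3 → r4=4|2=6
ADD r4, r4, r0 → r4=6+11=17
MOD r0, r0, #13 → r0=11%13=11
ADD r3, r3, #3 → r3=2+3=5
CMP r3, #20  (cmp 5,20)
BLT loop: taken
OR r4, r4, r3 → r4=17|5=21
ADD r4, r4, r0 → r4=21+11=32
MOD r0, r0, #13 → r0=11%13=11
ADD r3, r3, #3 → r3=5+3=8
CMP r3, #20  (cmp 8,20)
BLT loop: taken
OR r4, r4, r3 → r4=32|8=40
ADD r4, r4, r0 → r4=40+11=51
MOD r0, r0, #13 → r0=11%13=11
ADD r3, r3, #3 → r3=8+3=11
CMP r3, #20  (cmp 11,20)
BLT loop: taken
OR r4, r4, r3 → r4=51|11=59
ADD r4, r4, r0 → r4=59+11=70
MOD r0, r0, #13 → r0=11%13=11
ADD r3, r3, #3 → r3=11+3=14
CMP r3, #20  (cmp 14,20)
BLT loop: taken
OR r4, r4, r3 → r4=70|14=78
ADD r4, r4, r0 → r4=78+11=89
MOD r0, r0, #13 → r0=11%13=11
ADD r3, r3, #3 → r3=14+3=17
CMP r3, #20  (cmp 17,20)
BLT loop: taken
OR r4, r4, r3 → r4=89|17=89
ADD r4, r4, r0 → r4=89+11=100
MOD r0, r0, #13 → r0=11%13=11
ADD r3, r3, #3 → r3=17+3=20
CMP r3, #20  (cmp 20,20)
BLT loop: not taken
halt.

100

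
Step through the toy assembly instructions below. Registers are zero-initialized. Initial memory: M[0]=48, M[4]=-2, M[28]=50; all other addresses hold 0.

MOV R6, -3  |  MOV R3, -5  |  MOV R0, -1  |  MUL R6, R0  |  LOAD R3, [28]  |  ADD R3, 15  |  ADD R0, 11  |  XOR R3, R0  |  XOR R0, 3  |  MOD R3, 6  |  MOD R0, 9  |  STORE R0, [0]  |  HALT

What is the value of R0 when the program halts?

R6=-3
R3=-5
R0=-1
R6=(-3)*(-1)=3
R3=M[28]=50
R3=50+15=65
R0=(-1)+11=10
R3=65^10=75
R0=10^3=9
R3=75%6=3
R0=9%9=0
STORE R0, [0] → M[0]=0
halt.

0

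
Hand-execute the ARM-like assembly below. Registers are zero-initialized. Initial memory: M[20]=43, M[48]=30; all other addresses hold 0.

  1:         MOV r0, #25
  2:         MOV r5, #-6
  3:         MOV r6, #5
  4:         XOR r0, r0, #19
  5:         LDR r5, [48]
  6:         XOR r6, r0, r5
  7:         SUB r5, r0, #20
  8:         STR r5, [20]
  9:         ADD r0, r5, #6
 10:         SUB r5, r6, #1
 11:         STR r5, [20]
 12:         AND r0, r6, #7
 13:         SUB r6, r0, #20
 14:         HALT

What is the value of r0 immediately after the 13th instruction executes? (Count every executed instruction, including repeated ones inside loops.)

after MOV r0, #25: r0=25
after MOV r5, #-6: r5=-6
after MOV r6, #5: r6=5
after XOR r0, r0, #19: r0=25^19=10
after LDR r5, [48]: r5=M[48]=30
after XOR r6, r0, r5: r6=10^30=20
after SUB r5, r0, #20: r5=10-20=-10
STR r5, [20] → M[20]=-10
after ADD r0, r5, #6: r0=(-10)+6=-4
after SUB r5, r6, #1: r5=20-1=19
STR r5, [20] → M[20]=19
after AND r0, r6, #7: r0=20&7=4
after SUB r6, r0, #20: r6=4-20=-16
After step 13: r0 = 4.

4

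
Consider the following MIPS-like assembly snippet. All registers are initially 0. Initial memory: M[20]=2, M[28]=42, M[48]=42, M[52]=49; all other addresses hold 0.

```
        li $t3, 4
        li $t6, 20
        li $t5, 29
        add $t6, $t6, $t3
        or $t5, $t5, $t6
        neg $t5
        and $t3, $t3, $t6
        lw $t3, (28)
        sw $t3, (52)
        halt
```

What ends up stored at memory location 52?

li $t3, 4 → $t3=4
li $t6, 20 → $t6=20
li $t5, 29 → $t5=29
add $t6, $t6, $t3 → $t6=20+4=24
or $t5, $t5, $t6 → $t5=29|24=29
neg $t5 → $t5=-(29)=-29
and $t3, $t3, $t6 → $t3=4&24=0
lw $t3, (28) → $t3=M[28]=42
sw $t3, (52) → M[52]=42
halt.

42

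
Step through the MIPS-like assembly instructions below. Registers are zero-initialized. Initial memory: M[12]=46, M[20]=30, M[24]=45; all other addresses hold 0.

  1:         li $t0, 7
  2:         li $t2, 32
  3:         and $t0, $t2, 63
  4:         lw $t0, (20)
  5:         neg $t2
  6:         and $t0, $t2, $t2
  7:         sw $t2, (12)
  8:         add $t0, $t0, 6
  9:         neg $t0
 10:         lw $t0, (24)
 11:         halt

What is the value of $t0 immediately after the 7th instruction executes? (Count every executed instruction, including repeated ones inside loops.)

-32

after li $t0, 7: $t0=7
after li $t2, 32: $t2=32
after and $t0, $t2, 63: $t0=32&63=32
after lw $t0, (20): $t0=M[20]=30
after neg $t2: $t2=-(32)=-32
after and $t0, $t2, $t2: $t0=(-32)&(-32)=-32
sw $t2, (12) → M[12]=-32
After step 7: $t0 = -32.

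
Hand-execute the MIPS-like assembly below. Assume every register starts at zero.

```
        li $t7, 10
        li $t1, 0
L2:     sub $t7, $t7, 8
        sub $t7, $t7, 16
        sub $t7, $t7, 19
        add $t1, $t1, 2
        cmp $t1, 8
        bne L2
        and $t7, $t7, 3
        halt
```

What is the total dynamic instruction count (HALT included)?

li $t7, 10 → $t7=10
li $t1, 0 → $t1=0
sub $t7, $t7, 8 → $t7=10-8=2
sub $t7, $t7, 16 → $t7=2-16=-14
sub $t7, $t7, 19 → $t7=(-14)-19=-33
add $t1, $t1, 2 → $t1=0+2=2
cmp $t1, 8  (cmp 2,8)
bne L2: taken
sub $t7, $t7, 8 → $t7=(-33)-8=-41
sub $t7, $t7, 16 → $t7=(-41)-16=-57
sub $t7, $t7, 19 → $t7=(-57)-19=-76
add $t1, $t1, 2 → $t1=2+2=4
cmp $t1, 8  (cmp 4,8)
bne L2: taken
sub $t7, $t7, 8 → $t7=(-76)-8=-84
sub $t7, $t7, 16 → $t7=(-84)-16=-100
sub $t7, $t7, 19 → $t7=(-100)-19=-119
add $t1, $t1, 2 → $t1=4+2=6
cmp $t1, 8  (cmp 6,8)
bne L2: taken
sub $t7, $t7, 8 → $t7=(-119)-8=-127
sub $t7, $t7, 16 → $t7=(-127)-16=-143
sub $t7, $t7, 19 → $t7=(-143)-19=-162
add $t1, $t1, 2 → $t1=6+2=8
cmp $t1, 8  (cmp 8,8)
bne L2: not taken
and $t7, $t7, 3 → $t7=(-162)&3=2
halt.
Total executed instructions: 28.

28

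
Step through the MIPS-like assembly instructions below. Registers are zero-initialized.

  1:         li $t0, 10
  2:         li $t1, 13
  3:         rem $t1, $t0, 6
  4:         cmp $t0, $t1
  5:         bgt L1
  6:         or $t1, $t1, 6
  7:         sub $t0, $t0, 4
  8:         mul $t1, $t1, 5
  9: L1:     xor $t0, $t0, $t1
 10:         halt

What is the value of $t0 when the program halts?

14

li $t0, 10 → $t0=10
li $t1, 13 → $t1=13
rem $t1, $t0, 6 → $t1=10%6=4
cmp $t0, $t1  (cmp 10,4)
bgt L1: taken
xor $t0, $t0, $t1 → $t0=10^4=14
halt.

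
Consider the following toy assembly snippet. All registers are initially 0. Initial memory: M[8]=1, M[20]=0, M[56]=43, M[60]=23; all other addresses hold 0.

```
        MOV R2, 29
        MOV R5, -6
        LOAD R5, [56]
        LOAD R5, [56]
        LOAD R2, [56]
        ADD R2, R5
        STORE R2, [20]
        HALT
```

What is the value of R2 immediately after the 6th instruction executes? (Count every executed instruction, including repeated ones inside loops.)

86

R2=29
R5=-6
R5=M[56]=43
R5=M[56]=43
R2=M[56]=43
R2=43+43=86
After step 6: R2 = 86.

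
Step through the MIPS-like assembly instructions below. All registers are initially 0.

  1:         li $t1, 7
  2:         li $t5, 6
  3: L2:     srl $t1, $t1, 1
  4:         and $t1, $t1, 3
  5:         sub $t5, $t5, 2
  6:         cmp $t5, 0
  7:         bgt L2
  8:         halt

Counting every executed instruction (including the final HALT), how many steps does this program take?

$t1=7
$t5=6
$t1=7>>1=3
$t1=3&3=3
$t5=6-2=4
cmp $t5, 0  (cmp 4,0)
bgt L2: taken
$t1=3>>1=1
$t1=1&3=1
$t5=4-2=2
cmp $t5, 0  (cmp 2,0)
bgt L2: taken
$t1=1>>1=0
$t1=0&3=0
$t5=2-2=0
cmp $t5, 0  (cmp 0,0)
bgt L2: not taken
halt.
Total executed instructions: 18.

18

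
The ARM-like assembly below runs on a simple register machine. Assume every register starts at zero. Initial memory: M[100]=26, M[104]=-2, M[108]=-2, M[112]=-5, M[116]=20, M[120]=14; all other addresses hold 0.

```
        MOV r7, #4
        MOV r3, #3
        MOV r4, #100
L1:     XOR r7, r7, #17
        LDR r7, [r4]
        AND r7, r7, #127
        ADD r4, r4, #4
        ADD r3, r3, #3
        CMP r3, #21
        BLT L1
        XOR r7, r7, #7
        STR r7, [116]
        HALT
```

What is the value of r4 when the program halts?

124

after MOV r7, #4: r7=4
after MOV r3, #3: r3=3
after MOV r4, #100: r4=100
after XOR r7, r7, #17: r7=4^17=21
after LDR r7, [r4]: r7=M[100]=26
after AND r7, r7, #127: r7=26&127=26
after ADD r4, r4, #4: r4=100+4=104
after ADD r3, r3, #3: r3=3+3=6
CMP r3, #21  (cmp 6,21)
BLT L1: taken
after XOR r7, r7, #17: r7=26^17=11
after LDR r7, [r4]: r7=M[104]=-2
after AND r7, r7, #127: r7=(-2)&127=126
after ADD r4, r4, #4: r4=104+4=108
after ADD r3, r3, #3: r3=6+3=9
CMP r3, #21  (cmp 9,21)
BLT L1: taken
after XOR r7, r7, #17: r7=126^17=111
after LDR r7, [r4]: r7=M[108]=-2
after AND r7, r7, #127: r7=(-2)&127=126
after ADD r4, r4, #4: r4=108+4=112
after ADD r3, r3, #3: r3=9+3=12
CMP r3, #21  (cmp 12,21)
BLT L1: taken
after XOR r7, r7, #17: r7=126^17=111
after LDR r7, [r4]: r7=M[112]=-5
after AND r7, r7, #127: r7=(-5)&127=123
after ADD r4, r4, #4: r4=112+4=116
after ADD r3, r3, #3: r3=12+3=15
CMP r3, #21  (cmp 15,21)
BLT L1: taken
after XOR r7, r7, #17: r7=123^17=106
after LDR r7, [r4]: r7=M[116]=20
after AND r7, r7, #127: r7=20&127=20
after ADD r4, r4, #4: r4=116+4=120
after ADD r3, r3, #3: r3=15+3=18
CMP r3, #21  (cmp 18,21)
BLT L1: taken
after XOR r7, r7, #17: r7=20^17=5
after LDR r7, [r4]: r7=M[120]=14
after AND r7, r7, #127: r7=14&127=14
after ADD r4, r4, #4: r4=120+4=124
after ADD r3, r3, #3: r3=18+3=21
CMP r3, #21  (cmp 21,21)
BLT L1: not taken
after XOR r7, r7, #7: r7=14^7=9
STR r7, [116] → M[116]=9
halt.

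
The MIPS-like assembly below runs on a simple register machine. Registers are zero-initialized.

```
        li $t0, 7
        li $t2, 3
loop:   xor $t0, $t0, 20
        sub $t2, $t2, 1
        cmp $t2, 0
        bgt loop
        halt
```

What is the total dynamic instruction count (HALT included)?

after li $t0, 7: $t0=7
after li $t2, 3: $t2=3
after xor $t0, $t0, 20: $t0=7^20=19
after sub $t2, $t2, 1: $t2=3-1=2
cmp $t2, 0  (cmp 2,0)
bgt loop: taken
after xor $t0, $t0, 20: $t0=19^20=7
after sub $t2, $t2, 1: $t2=2-1=1
cmp $t2, 0  (cmp 1,0)
bgt loop: taken
after xor $t0, $t0, 20: $t0=7^20=19
after sub $t2, $t2, 1: $t2=1-1=0
cmp $t2, 0  (cmp 0,0)
bgt loop: not taken
halt.
Total executed instructions: 15.

15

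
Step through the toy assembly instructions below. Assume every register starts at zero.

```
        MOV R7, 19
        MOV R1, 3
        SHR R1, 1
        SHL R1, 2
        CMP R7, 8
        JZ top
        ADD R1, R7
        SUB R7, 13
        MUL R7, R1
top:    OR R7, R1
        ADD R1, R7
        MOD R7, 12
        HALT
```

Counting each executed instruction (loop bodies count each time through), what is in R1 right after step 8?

R7=19
R1=3
R1=3>>1=1
R1=1<<2=4
CMP R7, 8  (cmp 19,8)
JZ top: not taken
R1=4+19=23
R7=19-13=6
After step 8: R1 = 23.

23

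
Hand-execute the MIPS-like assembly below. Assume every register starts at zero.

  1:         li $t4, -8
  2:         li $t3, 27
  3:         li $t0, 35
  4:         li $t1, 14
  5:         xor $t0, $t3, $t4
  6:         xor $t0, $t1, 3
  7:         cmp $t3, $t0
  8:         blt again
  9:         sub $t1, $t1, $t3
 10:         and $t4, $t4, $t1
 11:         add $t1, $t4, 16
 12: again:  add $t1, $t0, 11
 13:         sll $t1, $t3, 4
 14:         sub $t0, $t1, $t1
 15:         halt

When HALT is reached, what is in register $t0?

0

after li $t4, -8: $t4=-8
after li $t3, 27: $t3=27
after li $t0, 35: $t0=35
after li $t1, 14: $t1=14
after xor $t0, $t3, $t4: $t0=27^(-8)=-29
after xor $t0, $t1, 3: $t0=14^3=13
cmp $t3, $t0  (cmp 27,13)
blt again: not taken
after sub $t1, $t1, $t3: $t1=14-27=-13
after and $t4, $t4, $t1: $t4=(-8)&(-13)=-16
after add $t1, $t4, 16: $t1=(-16)+16=0
after add $t1, $t0, 11: $t1=13+11=24
after sll $t1, $t3, 4: $t1=27<<4=432
after sub $t0, $t1, $t1: $t0=432-432=0
halt.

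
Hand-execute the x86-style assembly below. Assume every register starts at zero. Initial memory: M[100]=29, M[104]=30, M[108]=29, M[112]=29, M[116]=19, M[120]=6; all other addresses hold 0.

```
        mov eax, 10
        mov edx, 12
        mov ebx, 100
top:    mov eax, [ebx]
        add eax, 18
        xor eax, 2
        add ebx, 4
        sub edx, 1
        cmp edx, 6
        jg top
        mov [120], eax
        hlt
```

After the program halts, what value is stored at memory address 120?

26

mov eax, 10 → eax=10
mov edx, 12 → edx=12
mov ebx, 100 → ebx=100
mov eax, [ebx] → eax=M[100]=29
add eax, 18 → eax=29+18=47
xor eax, 2 → eax=47^2=45
add ebx, 4 → ebx=100+4=104
sub edx, 1 → edx=12-1=11
cmp edx, 6  (cmp 11,6)
jg top: taken
mov eax, [ebx] → eax=M[104]=30
add eax, 18 → eax=30+18=48
xor eax, 2 → eax=48^2=50
add ebx, 4 → ebx=104+4=108
sub edx, 1 → edx=11-1=10
cmp edx, 6  (cmp 10,6)
jg top: taken
mov eax, [ebx] → eax=M[108]=29
add eax, 18 → eax=29+18=47
xor eax, 2 → eax=47^2=45
add ebx, 4 → ebx=108+4=112
sub edx, 1 → edx=10-1=9
cmp edx, 6  (cmp 9,6)
jg top: taken
mov eax, [ebx] → eax=M[112]=29
add eax, 18 → eax=29+18=47
xor eax, 2 → eax=47^2=45
add ebx, 4 → ebx=112+4=116
sub edx, 1 → edx=9-1=8
cmp edx, 6  (cmp 8,6)
jg top: taken
mov eax, [ebx] → eax=M[116]=19
add eax, 18 → eax=19+18=37
xor eax, 2 → eax=37^2=39
add ebx, 4 → ebx=116+4=120
sub edx, 1 → edx=8-1=7
cmp edx, 6  (cmp 7,6)
jg top: taken
mov eax, [ebx] → eax=M[120]=6
add eax, 18 → eax=6+18=24
xor eax, 2 → eax=24^2=26
add ebx, 4 → ebx=120+4=124
sub edx, 1 → edx=7-1=6
cmp edx, 6  (cmp 6,6)
jg top: not taken
mov [120], eax → M[120]=26
halt.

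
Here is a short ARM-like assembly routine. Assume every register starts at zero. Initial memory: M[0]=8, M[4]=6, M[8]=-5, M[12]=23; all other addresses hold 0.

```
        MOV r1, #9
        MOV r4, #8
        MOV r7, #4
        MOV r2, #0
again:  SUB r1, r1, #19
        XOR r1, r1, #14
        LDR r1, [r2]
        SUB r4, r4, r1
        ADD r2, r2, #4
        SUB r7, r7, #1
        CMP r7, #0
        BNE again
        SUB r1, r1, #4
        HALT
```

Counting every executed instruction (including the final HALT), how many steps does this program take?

r1=9
r4=8
r7=4
r2=0
r1=9-19=-10
r1=(-10)^14=-8
r1=M[0]=8
r4=8-8=0
r2=0+4=4
r7=4-1=3
CMP r7, #0  (cmp 3,0)
BNE again: taken
r1=8-19=-11
r1=(-11)^14=-5
r1=M[4]=6
r4=0-6=-6
r2=4+4=8
r7=3-1=2
CMP r7, #0  (cmp 2,0)
BNE again: taken
r1=6-19=-13
r1=(-13)^14=-3
r1=M[8]=-5
r4=(-6)-(-5)=-1
r2=8+4=12
r7=2-1=1
CMP r7, #0  (cmp 1,0)
BNE again: taken
r1=(-5)-19=-24
r1=(-24)^14=-26
r1=M[12]=23
r4=(-1)-23=-24
r2=12+4=16
r7=1-1=0
CMP r7, #0  (cmp 0,0)
BNE again: not taken
r1=23-4=19
halt.
Total executed instructions: 38.

38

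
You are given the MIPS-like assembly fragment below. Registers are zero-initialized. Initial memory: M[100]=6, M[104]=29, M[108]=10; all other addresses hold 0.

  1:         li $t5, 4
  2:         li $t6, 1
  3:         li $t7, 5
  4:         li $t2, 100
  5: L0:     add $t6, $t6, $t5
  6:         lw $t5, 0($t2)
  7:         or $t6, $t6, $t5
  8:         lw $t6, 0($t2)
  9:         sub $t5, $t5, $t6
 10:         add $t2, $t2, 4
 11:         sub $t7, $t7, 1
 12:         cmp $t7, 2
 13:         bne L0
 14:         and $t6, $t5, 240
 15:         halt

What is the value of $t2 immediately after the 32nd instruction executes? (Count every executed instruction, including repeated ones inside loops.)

$t5=4
$t6=1
$t7=5
$t2=100
$t6=1+4=5
$t5=M[100]=6
$t6=5|6=7
$t6=M[100]=6
$t5=6-6=0
$t2=100+4=104
$t7=5-1=4
cmp $t7, 2  (cmp 4,2)
bne L0: taken
$t6=6+0=6
$t5=M[104]=29
$t6=6|29=31
$t6=M[104]=29
$t5=29-29=0
$t2=104+4=108
$t7=4-1=3
cmp $t7, 2  (cmp 3,2)
bne L0: taken
$t6=29+0=29
$t5=M[108]=10
$t6=29|10=31
$t6=M[108]=10
$t5=10-10=0
$t2=108+4=112
$t7=3-1=2
cmp $t7, 2  (cmp 2,2)
bne L0: not taken
$t6=0&240=0
After step 32: $t2 = 112.

112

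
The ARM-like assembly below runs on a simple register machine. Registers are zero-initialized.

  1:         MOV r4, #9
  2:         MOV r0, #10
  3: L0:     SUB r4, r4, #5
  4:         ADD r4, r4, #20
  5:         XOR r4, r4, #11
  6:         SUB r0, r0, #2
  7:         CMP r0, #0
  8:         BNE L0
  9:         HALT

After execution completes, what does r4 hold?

r4=9
r0=10
r4=9-5=4
r4=4+20=24
r4=24^11=19
r0=10-2=8
CMP r0, #0  (cmp 8,0)
BNE L0: taken
r4=19-5=14
r4=14+20=34
r4=34^11=41
r0=8-2=6
CMP r0, #0  (cmp 6,0)
BNE L0: taken
r4=41-5=36
r4=36+20=56
r4=56^11=51
r0=6-2=4
CMP r0, #0  (cmp 4,0)
BNE L0: taken
r4=51-5=46
r4=46+20=66
r4=66^11=73
r0=4-2=2
CMP r0, #0  (cmp 2,0)
BNE L0: taken
r4=73-5=68
r4=68+20=88
r4=88^11=83
r0=2-2=0
CMP r0, #0  (cmp 0,0)
BNE L0: not taken
halt.

83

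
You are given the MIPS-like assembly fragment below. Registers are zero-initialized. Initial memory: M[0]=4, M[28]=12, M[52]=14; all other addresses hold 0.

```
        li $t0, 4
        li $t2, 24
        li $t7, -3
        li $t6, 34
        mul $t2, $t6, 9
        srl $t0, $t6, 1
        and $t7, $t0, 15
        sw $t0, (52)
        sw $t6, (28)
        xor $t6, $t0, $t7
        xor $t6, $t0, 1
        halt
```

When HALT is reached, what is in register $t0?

17

li $t0, 4 → $t0=4
li $t2, 24 → $t2=24
li $t7, -3 → $t7=-3
li $t6, 34 → $t6=34
mul $t2, $t6, 9 → $t2=34*9=306
srl $t0, $t6, 1 → $t0=34>>1=17
and $t7, $t0, 15 → $t7=17&15=1
sw $t0, (52) → M[52]=17
sw $t6, (28) → M[28]=34
xor $t6, $t0, $t7 → $t6=17^1=16
xor $t6, $t0, 1 → $t6=17^1=16
halt.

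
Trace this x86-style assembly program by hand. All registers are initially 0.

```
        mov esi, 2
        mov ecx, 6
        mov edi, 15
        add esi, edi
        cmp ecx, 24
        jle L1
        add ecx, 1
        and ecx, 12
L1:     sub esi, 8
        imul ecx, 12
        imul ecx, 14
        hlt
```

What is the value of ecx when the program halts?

after mov esi, 2: esi=2
after mov ecx, 6: ecx=6
after mov edi, 15: edi=15
after add esi, edi: esi=2+15=17
cmp ecx, 24  (cmp 6,24)
jle L1: taken
after sub esi, 8: esi=17-8=9
after imul ecx, 12: ecx=6*12=72
after imul ecx, 14: ecx=72*14=1008
halt.

1008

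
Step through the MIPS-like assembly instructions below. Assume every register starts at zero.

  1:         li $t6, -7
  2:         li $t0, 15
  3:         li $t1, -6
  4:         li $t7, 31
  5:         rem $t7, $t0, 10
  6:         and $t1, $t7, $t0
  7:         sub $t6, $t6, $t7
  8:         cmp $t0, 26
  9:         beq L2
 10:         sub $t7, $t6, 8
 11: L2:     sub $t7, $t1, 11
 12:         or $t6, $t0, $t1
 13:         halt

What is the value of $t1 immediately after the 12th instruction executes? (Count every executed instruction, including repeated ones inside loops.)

after li $t6, -7: $t6=-7
after li $t0, 15: $t0=15
after li $t1, -6: $t1=-6
after li $t7, 31: $t7=31
after rem $t7, $t0, 10: $t7=15%10=5
after and $t1, $t7, $t0: $t1=5&15=5
after sub $t6, $t6, $t7: $t6=(-7)-5=-12
cmp $t0, 26  (cmp 15,26)
beq L2: not taken
after sub $t7, $t6, 8: $t7=(-12)-8=-20
after sub $t7, $t1, 11: $t7=5-11=-6
after or $t6, $t0, $t1: $t6=15|5=15
After step 12: $t1 = 5.

5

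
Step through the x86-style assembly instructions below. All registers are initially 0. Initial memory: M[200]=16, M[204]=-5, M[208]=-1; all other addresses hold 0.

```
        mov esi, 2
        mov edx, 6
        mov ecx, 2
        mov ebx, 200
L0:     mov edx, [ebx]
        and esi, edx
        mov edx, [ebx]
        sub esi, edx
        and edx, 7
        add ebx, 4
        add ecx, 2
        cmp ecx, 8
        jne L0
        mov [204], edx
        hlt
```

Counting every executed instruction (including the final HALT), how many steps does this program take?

esi=2
edx=6
ecx=2
ebx=200
edx=M[200]=16
esi=2&16=0
edx=M[200]=16
esi=0-16=-16
edx=16&7=0
ebx=200+4=204
ecx=2+2=4
cmp ecx, 8  (cmp 4,8)
jne L0: taken
edx=M[204]=-5
esi=(-16)&(-5)=-16
edx=M[204]=-5
esi=(-16)-(-5)=-11
edx=(-5)&7=3
ebx=204+4=208
ecx=4+2=6
cmp ecx, 8  (cmp 6,8)
jne L0: taken
edx=M[208]=-1
esi=(-11)&(-1)=-11
edx=M[208]=-1
esi=(-11)-(-1)=-10
edx=(-1)&7=7
ebx=208+4=212
ecx=6+2=8
cmp ecx, 8  (cmp 8,8)
jne L0: not taken
mov [204], edx → M[204]=7
halt.
Total executed instructions: 33.

33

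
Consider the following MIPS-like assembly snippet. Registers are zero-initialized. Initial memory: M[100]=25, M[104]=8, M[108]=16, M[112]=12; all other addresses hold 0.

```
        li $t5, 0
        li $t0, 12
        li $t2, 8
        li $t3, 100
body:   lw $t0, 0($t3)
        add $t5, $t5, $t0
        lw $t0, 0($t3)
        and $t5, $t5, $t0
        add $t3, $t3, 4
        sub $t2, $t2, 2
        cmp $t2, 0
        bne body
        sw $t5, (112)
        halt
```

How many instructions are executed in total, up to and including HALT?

38

$t5=0
$t0=12
$t2=8
$t3=100
$t0=M[100]=25
$t5=0+25=25
$t0=M[100]=25
$t5=25&25=25
$t3=100+4=104
$t2=8-2=6
cmp $t2, 0  (cmp 6,0)
bne body: taken
$t0=M[104]=8
$t5=25+8=33
$t0=M[104]=8
$t5=33&8=0
$t3=104+4=108
$t2=6-2=4
cmp $t2, 0  (cmp 4,0)
bne body: taken
$t0=M[108]=16
$t5=0+16=16
$t0=M[108]=16
$t5=16&16=16
$t3=108+4=112
$t2=4-2=2
cmp $t2, 0  (cmp 2,0)
bne body: taken
$t0=M[112]=12
$t5=16+12=28
$t0=M[112]=12
$t5=28&12=12
$t3=112+4=116
$t2=2-2=0
cmp $t2, 0  (cmp 0,0)
bne body: not taken
sw $t5, (112) → M[112]=12
halt.
Total executed instructions: 38.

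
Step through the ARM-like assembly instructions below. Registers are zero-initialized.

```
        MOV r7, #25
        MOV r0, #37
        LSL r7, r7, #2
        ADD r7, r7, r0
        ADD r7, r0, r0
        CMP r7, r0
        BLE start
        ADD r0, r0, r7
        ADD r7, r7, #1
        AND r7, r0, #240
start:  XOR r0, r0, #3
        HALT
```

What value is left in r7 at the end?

after MOV r7, #25: r7=25
after MOV r0, #37: r0=37
after LSL r7, r7, #2: r7=25<<2=100
after ADD r7, r7, r0: r7=100+37=137
after ADD r7, r0, r0: r7=37+37=74
CMP r7, r0  (cmp 74,37)
BLE start: not taken
after ADD r0, r0, r7: r0=37+74=111
after ADD r7, r7, #1: r7=74+1=75
after AND r7, r0, #240: r7=111&240=96
after XOR r0, r0, #3: r0=111^3=108
halt.

96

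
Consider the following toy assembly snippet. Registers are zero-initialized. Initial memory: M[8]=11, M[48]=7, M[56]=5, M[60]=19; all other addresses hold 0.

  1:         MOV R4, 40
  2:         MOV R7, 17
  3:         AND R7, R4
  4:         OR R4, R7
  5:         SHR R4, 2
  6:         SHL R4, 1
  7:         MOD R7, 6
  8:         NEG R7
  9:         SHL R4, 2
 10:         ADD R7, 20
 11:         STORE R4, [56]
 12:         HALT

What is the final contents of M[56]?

80

after MOV R4, 40: R4=40
after MOV R7, 17: R7=17
after AND R7, R4: R7=17&40=0
after OR R4, R7: R4=40|0=40
after SHR R4, 2: R4=40>>2=10
after SHL R4, 1: R4=10<<1=20
after MOD R7, 6: R7=0%6=0
after NEG R7: R7=-(0)=0
after SHL R4, 2: R4=20<<2=80
after ADD R7, 20: R7=0+20=20
STORE R4, [56] → M[56]=80
halt.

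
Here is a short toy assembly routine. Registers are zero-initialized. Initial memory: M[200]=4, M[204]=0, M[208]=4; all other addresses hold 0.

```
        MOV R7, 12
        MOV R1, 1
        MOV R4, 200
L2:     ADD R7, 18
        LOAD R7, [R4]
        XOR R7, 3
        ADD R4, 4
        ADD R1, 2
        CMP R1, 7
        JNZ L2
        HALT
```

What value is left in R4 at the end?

212

after MOV R7, 12: R7=12
after MOV R1, 1: R1=1
after MOV R4, 200: R4=200
after ADD R7, 18: R7=12+18=30
after LOAD R7, [R4]: R7=M[200]=4
after XOR R7, 3: R7=4^3=7
after ADD R4, 4: R4=200+4=204
after ADD R1, 2: R1=1+2=3
CMP R1, 7  (cmp 3,7)
JNZ L2: taken
after ADD R7, 18: R7=7+18=25
after LOAD R7, [R4]: R7=M[204]=0
after XOR R7, 3: R7=0^3=3
after ADD R4, 4: R4=204+4=208
after ADD R1, 2: R1=3+2=5
CMP R1, 7  (cmp 5,7)
JNZ L2: taken
after ADD R7, 18: R7=3+18=21
after LOAD R7, [R4]: R7=M[208]=4
after XOR R7, 3: R7=4^3=7
after ADD R4, 4: R4=208+4=212
after ADD R1, 2: R1=5+2=7
CMP R1, 7  (cmp 7,7)
JNZ L2: not taken
halt.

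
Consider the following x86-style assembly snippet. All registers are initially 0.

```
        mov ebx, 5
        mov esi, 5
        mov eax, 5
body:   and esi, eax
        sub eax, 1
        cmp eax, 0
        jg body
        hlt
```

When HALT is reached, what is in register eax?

0

after mov ebx, 5: ebx=5
after mov esi, 5: esi=5
after mov eax, 5: eax=5
after and esi, eax: esi=5&5=5
after sub eax, 1: eax=5-1=4
cmp eax, 0  (cmp 4,0)
jg body: taken
after and esi, eax: esi=5&4=4
after sub eax, 1: eax=4-1=3
cmp eax, 0  (cmp 3,0)
jg body: taken
after and esi, eax: esi=4&3=0
after sub eax, 1: eax=3-1=2
cmp eax, 0  (cmp 2,0)
jg body: taken
after and esi, eax: esi=0&2=0
after sub eax, 1: eax=2-1=1
cmp eax, 0  (cmp 1,0)
jg body: taken
after and esi, eax: esi=0&1=0
after sub eax, 1: eax=1-1=0
cmp eax, 0  (cmp 0,0)
jg body: not taken
halt.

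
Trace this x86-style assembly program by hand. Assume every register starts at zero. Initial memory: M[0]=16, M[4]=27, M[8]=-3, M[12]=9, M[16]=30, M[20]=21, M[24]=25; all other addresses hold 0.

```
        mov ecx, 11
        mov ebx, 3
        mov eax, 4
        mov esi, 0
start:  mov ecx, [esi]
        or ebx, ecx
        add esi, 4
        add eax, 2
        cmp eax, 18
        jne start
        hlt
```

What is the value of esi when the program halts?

28

after mov ecx, 11: ecx=11
after mov ebx, 3: ebx=3
after mov eax, 4: eax=4
after mov esi, 0: esi=0
after mov ecx, [esi]: ecx=M[0]=16
after or ebx, ecx: ebx=3|16=19
after add esi, 4: esi=0+4=4
after add eax, 2: eax=4+2=6
cmp eax, 18  (cmp 6,18)
jne start: taken
after mov ecx, [esi]: ecx=M[4]=27
after or ebx, ecx: ebx=19|27=27
after add esi, 4: esi=4+4=8
after add eax, 2: eax=6+2=8
cmp eax, 18  (cmp 8,18)
jne start: taken
after mov ecx, [esi]: ecx=M[8]=-3
after or ebx, ecx: ebx=27|(-3)=-1
after add esi, 4: esi=8+4=12
after add eax, 2: eax=8+2=10
cmp eax, 18  (cmp 10,18)
jne start: taken
after mov ecx, [esi]: ecx=M[12]=9
after or ebx, ecx: ebx=(-1)|9=-1
after add esi, 4: esi=12+4=16
after add eax, 2: eax=10+2=12
cmp eax, 18  (cmp 12,18)
jne start: taken
after mov ecx, [esi]: ecx=M[16]=30
after or ebx, ecx: ebx=(-1)|30=-1
after add esi, 4: esi=16+4=20
after add eax, 2: eax=12+2=14
cmp eax, 18  (cmp 14,18)
jne start: taken
after mov ecx, [esi]: ecx=M[20]=21
after or ebx, ecx: ebx=(-1)|21=-1
after add esi, 4: esi=20+4=24
after add eax, 2: eax=14+2=16
cmp eax, 18  (cmp 16,18)
jne start: taken
after mov ecx, [esi]: ecx=M[24]=25
after or ebx, ecx: ebx=(-1)|25=-1
after add esi, 4: esi=24+4=28
after add eax, 2: eax=16+2=18
cmp eax, 18  (cmp 18,18)
jne start: not taken
halt.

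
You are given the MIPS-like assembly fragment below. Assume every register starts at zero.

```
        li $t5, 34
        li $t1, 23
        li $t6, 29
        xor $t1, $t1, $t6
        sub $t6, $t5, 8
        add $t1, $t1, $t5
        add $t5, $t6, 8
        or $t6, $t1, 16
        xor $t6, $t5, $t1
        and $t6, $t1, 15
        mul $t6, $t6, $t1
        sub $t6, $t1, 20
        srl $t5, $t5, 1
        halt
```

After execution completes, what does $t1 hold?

li $t5, 34 → $t5=34
li $t1, 23 → $t1=23
li $t6, 29 → $t6=29
xor $t1, $t1, $t6 → $t1=23^29=10
sub $t6, $t5, 8 → $t6=34-8=26
add $t1, $t1, $t5 → $t1=10+34=44
add $t5, $t6, 8 → $t5=26+8=34
or $t6, $t1, 16 → $t6=44|16=60
xor $t6, $t5, $t1 → $t6=34^44=14
and $t6, $t1, 15 → $t6=44&15=12
mul $t6, $t6, $t1 → $t6=12*44=528
sub $t6, $t1, 20 → $t6=44-20=24
srl $t5, $t5, 1 → $t5=34>>1=17
halt.

44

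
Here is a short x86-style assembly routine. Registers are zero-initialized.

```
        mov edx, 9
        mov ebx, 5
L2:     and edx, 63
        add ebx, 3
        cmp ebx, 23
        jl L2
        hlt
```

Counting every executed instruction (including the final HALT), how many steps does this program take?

27

mov edx, 9 → edx=9
mov ebx, 5 → ebx=5
and edx, 63 → edx=9&63=9
add ebx, 3 → ebx=5+3=8
cmp ebx, 23  (cmp 8,23)
jl L2: taken
and edx, 63 → edx=9&63=9
add ebx, 3 → ebx=8+3=11
cmp ebx, 23  (cmp 11,23)
jl L2: taken
and edx, 63 → edx=9&63=9
add ebx, 3 → ebx=11+3=14
cmp ebx, 23  (cmp 14,23)
jl L2: taken
and edx, 63 → edx=9&63=9
add ebx, 3 → ebx=14+3=17
cmp ebx, 23  (cmp 17,23)
jl L2: taken
and edx, 63 → edx=9&63=9
add ebx, 3 → ebx=17+3=20
cmp ebx, 23  (cmp 20,23)
jl L2: taken
and edx, 63 → edx=9&63=9
add ebx, 3 → ebx=20+3=23
cmp ebx, 23  (cmp 23,23)
jl L2: not taken
halt.
Total executed instructions: 27.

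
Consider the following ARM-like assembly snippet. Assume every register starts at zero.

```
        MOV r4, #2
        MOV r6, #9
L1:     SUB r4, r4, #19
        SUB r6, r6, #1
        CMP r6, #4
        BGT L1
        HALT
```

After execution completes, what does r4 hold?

-93

after MOV r4, #2: r4=2
after MOV r6, #9: r6=9
after SUB r4, r4, #19: r4=2-19=-17
after SUB r6, r6, #1: r6=9-1=8
CMP r6, #4  (cmp 8,4)
BGT L1: taken
after SUB r4, r4, #19: r4=(-17)-19=-36
after SUB r6, r6, #1: r6=8-1=7
CMP r6, #4  (cmp 7,4)
BGT L1: taken
after SUB r4, r4, #19: r4=(-36)-19=-55
after SUB r6, r6, #1: r6=7-1=6
CMP r6, #4  (cmp 6,4)
BGT L1: taken
after SUB r4, r4, #19: r4=(-55)-19=-74
after SUB r6, r6, #1: r6=6-1=5
CMP r6, #4  (cmp 5,4)
BGT L1: taken
after SUB r4, r4, #19: r4=(-74)-19=-93
after SUB r6, r6, #1: r6=5-1=4
CMP r6, #4  (cmp 4,4)
BGT L1: not taken
halt.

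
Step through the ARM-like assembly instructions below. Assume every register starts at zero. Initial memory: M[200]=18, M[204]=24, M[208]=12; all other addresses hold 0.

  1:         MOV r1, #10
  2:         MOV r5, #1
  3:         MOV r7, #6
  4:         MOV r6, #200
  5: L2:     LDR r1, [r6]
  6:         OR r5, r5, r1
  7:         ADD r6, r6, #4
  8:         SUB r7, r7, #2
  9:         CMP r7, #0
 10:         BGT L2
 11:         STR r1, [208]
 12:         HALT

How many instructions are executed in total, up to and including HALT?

24

MOV r1, #10 → r1=10
MOV r5, #1 → r5=1
MOV r7, #6 → r7=6
MOV r6, #200 → r6=200
LDR r1, [r6] → r1=M[200]=18
OR r5, r5, r1 → r5=1|18=19
ADD r6, r6, #4 → r6=200+4=204
SUB r7, r7, #2 → r7=6-2=4
CMP r7, #0  (cmp 4,0)
BGT L2: taken
LDR r1, [r6] → r1=M[204]=24
OR r5, r5, r1 → r5=19|24=27
ADD r6, r6, #4 → r6=204+4=208
SUB r7, r7, #2 → r7=4-2=2
CMP r7, #0  (cmp 2,0)
BGT L2: taken
LDR r1, [r6] → r1=M[208]=12
OR r5, r5, r1 → r5=27|12=31
ADD r6, r6, #4 → r6=208+4=212
SUB r7, r7, #2 → r7=2-2=0
CMP r7, #0  (cmp 0,0)
BGT L2: not taken
STR r1, [208] → M[208]=12
halt.
Total executed instructions: 24.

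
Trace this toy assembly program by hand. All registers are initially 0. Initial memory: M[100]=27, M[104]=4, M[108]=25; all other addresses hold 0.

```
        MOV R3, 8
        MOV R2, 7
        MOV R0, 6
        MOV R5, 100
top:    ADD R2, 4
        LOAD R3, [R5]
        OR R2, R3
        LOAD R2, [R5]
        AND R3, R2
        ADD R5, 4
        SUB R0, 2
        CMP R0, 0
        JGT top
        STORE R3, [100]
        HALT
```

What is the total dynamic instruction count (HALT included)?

MOV R3, 8 → R3=8
MOV R2, 7 → R2=7
MOV R0, 6 → R0=6
MOV R5, 100 → R5=100
ADD R2, 4 → R2=7+4=11
LOAD R3, [R5] → R3=M[100]=27
OR R2, R3 → R2=11|27=27
LOAD R2, [R5] → R2=M[100]=27
AND R3, R2 → R3=27&27=27
ADD R5, 4 → R5=100+4=104
SUB R0, 2 → R0=6-2=4
CMP R0, 0  (cmp 4,0)
JGT top: taken
ADD R2, 4 → R2=27+4=31
LOAD R3, [R5] → R3=M[104]=4
OR R2, R3 → R2=31|4=31
LOAD R2, [R5] → R2=M[104]=4
AND R3, R2 → R3=4&4=4
ADD R5, 4 → R5=104+4=108
SUB R0, 2 → R0=4-2=2
CMP R0, 0  (cmp 2,0)
JGT top: taken
ADD R2, 4 → R2=4+4=8
LOAD R3, [R5] → R3=M[108]=25
OR R2, R3 → R2=8|25=25
LOAD R2, [R5] → R2=M[108]=25
AND R3, R2 → R3=25&25=25
ADD R5, 4 → R5=108+4=112
SUB R0, 2 → R0=2-2=0
CMP R0, 0  (cmp 0,0)
JGT top: not taken
STORE R3, [100] → M[100]=25
halt.
Total executed instructions: 33.

33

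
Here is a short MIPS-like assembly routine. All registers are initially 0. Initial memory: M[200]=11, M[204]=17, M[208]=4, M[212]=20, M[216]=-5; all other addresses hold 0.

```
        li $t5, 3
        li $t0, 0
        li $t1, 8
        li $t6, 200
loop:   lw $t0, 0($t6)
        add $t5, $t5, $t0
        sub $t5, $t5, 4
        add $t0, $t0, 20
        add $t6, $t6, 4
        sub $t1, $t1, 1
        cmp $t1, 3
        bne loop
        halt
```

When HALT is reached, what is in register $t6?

li $t5, 3 → $t5=3
li $t0, 0 → $t0=0
li $t1, 8 → $t1=8
li $t6, 200 → $t6=200
lw $t0, 0($t6) → $t0=M[200]=11
add $t5, $t5, $t0 → $t5=3+11=14
sub $t5, $t5, 4 → $t5=14-4=10
add $t0, $t0, 20 → $t0=11+20=31
add $t6, $t6, 4 → $t6=200+4=204
sub $t1, $t1, 1 → $t1=8-1=7
cmp $t1, 3  (cmp 7,3)
bne loop: taken
lw $t0, 0($t6) → $t0=M[204]=17
add $t5, $t5, $t0 → $t5=10+17=27
sub $t5, $t5, 4 → $t5=27-4=23
add $t0, $t0, 20 → $t0=17+20=37
add $t6, $t6, 4 → $t6=204+4=208
sub $t1, $t1, 1 → $t1=7-1=6
cmp $t1, 3  (cmp 6,3)
bne loop: taken
lw $t0, 0($t6) → $t0=M[208]=4
add $t5, $t5, $t0 → $t5=23+4=27
sub $t5, $t5, 4 → $t5=27-4=23
add $t0, $t0, 20 → $t0=4+20=24
add $t6, $t6, 4 → $t6=208+4=212
sub $t1, $t1, 1 → $t1=6-1=5
cmp $t1, 3  (cmp 5,3)
bne loop: taken
lw $t0, 0($t6) → $t0=M[212]=20
add $t5, $t5, $t0 → $t5=23+20=43
sub $t5, $t5, 4 → $t5=43-4=39
add $t0, $t0, 20 → $t0=20+20=40
add $t6, $t6, 4 → $t6=212+4=216
sub $t1, $t1, 1 → $t1=5-1=4
cmp $t1, 3  (cmp 4,3)
bne loop: taken
lw $t0, 0($t6) → $t0=M[216]=-5
add $t5, $t5, $t0 → $t5=39+(-5)=34
sub $t5, $t5, 4 → $t5=34-4=30
add $t0, $t0, 20 → $t0=(-5)+20=15
add $t6, $t6, 4 → $t6=216+4=220
sub $t1, $t1, 1 → $t1=4-1=3
cmp $t1, 3  (cmp 3,3)
bne loop: not taken
halt.

220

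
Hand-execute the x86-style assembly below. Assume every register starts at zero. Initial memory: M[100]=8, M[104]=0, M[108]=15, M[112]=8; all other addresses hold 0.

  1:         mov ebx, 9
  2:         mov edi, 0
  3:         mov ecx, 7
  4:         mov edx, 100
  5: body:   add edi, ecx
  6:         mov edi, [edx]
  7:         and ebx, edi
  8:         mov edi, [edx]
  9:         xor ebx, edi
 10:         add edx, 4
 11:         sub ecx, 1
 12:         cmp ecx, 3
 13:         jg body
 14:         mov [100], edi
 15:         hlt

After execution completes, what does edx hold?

116

mov ebx, 9 → ebx=9
mov edi, 0 → edi=0
mov ecx, 7 → ecx=7
mov edx, 100 → edx=100
add edi, ecx → edi=0+7=7
mov edi, [edx] → edi=M[100]=8
and ebx, edi → ebx=9&8=8
mov edi, [edx] → edi=M[100]=8
xor ebx, edi → ebx=8^8=0
add edx, 4 → edx=100+4=104
sub ecx, 1 → ecx=7-1=6
cmp ecx, 3  (cmp 6,3)
jg body: taken
add edi, ecx → edi=8+6=14
mov edi, [edx] → edi=M[104]=0
and ebx, edi → ebx=0&0=0
mov edi, [edx] → edi=M[104]=0
xor ebx, edi → ebx=0^0=0
add edx, 4 → edx=104+4=108
sub ecx, 1 → ecx=6-1=5
cmp ecx, 3  (cmp 5,3)
jg body: taken
add edi, ecx → edi=0+5=5
mov edi, [edx] → edi=M[108]=15
and ebx, edi → ebx=0&15=0
mov edi, [edx] → edi=M[108]=15
xor ebx, edi → ebx=0^15=15
add edx, 4 → edx=108+4=112
sub ecx, 1 → ecx=5-1=4
cmp ecx, 3  (cmp 4,3)
jg body: taken
add edi, ecx → edi=15+4=19
mov edi, [edx] → edi=M[112]=8
and ebx, edi → ebx=15&8=8
mov edi, [edx] → edi=M[112]=8
xor ebx, edi → ebx=8^8=0
add edx, 4 → edx=112+4=116
sub ecx, 1 → ecx=4-1=3
cmp ecx, 3  (cmp 3,3)
jg body: not taken
mov [100], edi → M[100]=8
halt.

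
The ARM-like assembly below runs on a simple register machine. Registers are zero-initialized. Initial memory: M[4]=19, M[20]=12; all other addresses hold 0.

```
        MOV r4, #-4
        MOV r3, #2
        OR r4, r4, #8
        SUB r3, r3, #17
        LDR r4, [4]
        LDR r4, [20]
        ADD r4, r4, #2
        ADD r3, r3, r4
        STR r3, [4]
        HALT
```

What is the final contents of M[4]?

-1

MOV r4, #-4 → r4=-4
MOV r3, #2 → r3=2
OR r4, r4, #8 → r4=(-4)|8=-4
SUB r3, r3, #17 → r3=2-17=-15
LDR r4, [4] → r4=M[4]=19
LDR r4, [20] → r4=M[20]=12
ADD r4, r4, #2 → r4=12+2=14
ADD r3, r3, r4 → r3=(-15)+14=-1
STR r3, [4] → M[4]=-1
halt.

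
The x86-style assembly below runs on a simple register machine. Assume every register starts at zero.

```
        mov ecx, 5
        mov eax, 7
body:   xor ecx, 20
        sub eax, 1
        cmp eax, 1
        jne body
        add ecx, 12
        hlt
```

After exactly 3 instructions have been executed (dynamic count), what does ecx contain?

mov ecx, 5 → ecx=5
mov eax, 7 → eax=7
xor ecx, 20 → ecx=5^20=17
After step 3: ecx = 17.

17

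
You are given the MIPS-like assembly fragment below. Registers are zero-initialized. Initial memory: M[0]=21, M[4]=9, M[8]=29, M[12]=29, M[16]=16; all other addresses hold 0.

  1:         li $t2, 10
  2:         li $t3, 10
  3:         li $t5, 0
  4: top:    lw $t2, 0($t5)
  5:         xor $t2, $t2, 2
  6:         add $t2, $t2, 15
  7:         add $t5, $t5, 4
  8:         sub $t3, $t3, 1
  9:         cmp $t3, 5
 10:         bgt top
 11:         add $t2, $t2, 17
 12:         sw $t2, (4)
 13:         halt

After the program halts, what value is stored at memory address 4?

$t2=10
$t3=10
$t5=0
$t2=M[0]=21
$t2=21^2=23
$t2=23+15=38
$t5=0+4=4
$t3=10-1=9
cmp $t3, 5  (cmp 9,5)
bgt top: taken
$t2=M[4]=9
$t2=9^2=11
$t2=11+15=26
$t5=4+4=8
$t3=9-1=8
cmp $t3, 5  (cmp 8,5)
bgt top: taken
$t2=M[8]=29
$t2=29^2=31
$t2=31+15=46
$t5=8+4=12
$t3=8-1=7
cmp $t3, 5  (cmp 7,5)
bgt top: taken
$t2=M[12]=29
$t2=29^2=31
$t2=31+15=46
$t5=12+4=16
$t3=7-1=6
cmp $t3, 5  (cmp 6,5)
bgt top: taken
$t2=M[16]=16
$t2=16^2=18
$t2=18+15=33
$t5=16+4=20
$t3=6-1=5
cmp $t3, 5  (cmp 5,5)
bgt top: not taken
$t2=33+17=50
sw $t2, (4) → M[4]=50
halt.

50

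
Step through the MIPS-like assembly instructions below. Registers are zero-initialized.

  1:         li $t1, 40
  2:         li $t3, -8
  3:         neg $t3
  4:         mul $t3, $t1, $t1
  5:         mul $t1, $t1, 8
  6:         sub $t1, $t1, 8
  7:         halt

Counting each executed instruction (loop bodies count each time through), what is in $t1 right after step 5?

320

$t1=40
$t3=-8
$t3=-(-8)=8
$t3=40*40=1600
$t1=40*8=320
After step 5: $t1 = 320.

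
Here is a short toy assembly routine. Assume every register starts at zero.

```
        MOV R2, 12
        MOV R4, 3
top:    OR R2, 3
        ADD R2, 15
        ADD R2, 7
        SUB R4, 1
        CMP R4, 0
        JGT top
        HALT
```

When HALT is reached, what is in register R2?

85

R2=12
R4=3
R2=12|3=15
R2=15+15=30
R2=30+7=37
R4=3-1=2
CMP R4, 0  (cmp 2,0)
JGT top: taken
R2=37|3=39
R2=39+15=54
R2=54+7=61
R4=2-1=1
CMP R4, 0  (cmp 1,0)
JGT top: taken
R2=61|3=63
R2=63+15=78
R2=78+7=85
R4=1-1=0
CMP R4, 0  (cmp 0,0)
JGT top: not taken
halt.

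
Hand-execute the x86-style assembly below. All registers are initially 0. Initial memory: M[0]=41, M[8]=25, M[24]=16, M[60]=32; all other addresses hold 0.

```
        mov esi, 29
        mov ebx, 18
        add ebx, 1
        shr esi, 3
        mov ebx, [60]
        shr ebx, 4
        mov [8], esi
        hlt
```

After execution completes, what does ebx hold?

2

after mov esi, 29: esi=29
after mov ebx, 18: ebx=18
after add ebx, 1: ebx=18+1=19
after shr esi, 3: esi=29>>3=3
after mov ebx, [60]: ebx=M[60]=32
after shr ebx, 4: ebx=32>>4=2
mov [8], esi → M[8]=3
halt.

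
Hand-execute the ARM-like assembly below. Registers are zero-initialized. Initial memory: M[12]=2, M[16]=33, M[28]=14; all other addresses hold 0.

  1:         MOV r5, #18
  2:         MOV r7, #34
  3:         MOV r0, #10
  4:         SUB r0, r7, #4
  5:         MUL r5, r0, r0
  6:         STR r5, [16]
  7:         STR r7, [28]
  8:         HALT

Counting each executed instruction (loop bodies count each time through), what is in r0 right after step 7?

30

r5=18
r7=34
r0=10
r0=34-4=30
r5=30*30=900
STR r5, [16] → M[16]=900
STR r7, [28] → M[28]=34
After step 7: r0 = 30.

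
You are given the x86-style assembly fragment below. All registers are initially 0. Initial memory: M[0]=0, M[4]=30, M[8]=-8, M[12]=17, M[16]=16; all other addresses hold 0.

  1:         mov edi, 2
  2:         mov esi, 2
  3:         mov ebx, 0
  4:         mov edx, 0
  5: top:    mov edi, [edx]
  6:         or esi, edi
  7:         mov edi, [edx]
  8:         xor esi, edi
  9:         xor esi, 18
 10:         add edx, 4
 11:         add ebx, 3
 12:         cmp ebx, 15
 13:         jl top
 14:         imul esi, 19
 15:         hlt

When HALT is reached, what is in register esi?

304

mov edi, 2 → edi=2
mov esi, 2 → esi=2
mov ebx, 0 → ebx=0
mov edx, 0 → edx=0
mov edi, [edx] → edi=M[0]=0
or esi, edi → esi=2|0=2
mov edi, [edx] → edi=M[0]=0
xor esi, edi → esi=2^0=2
xor esi, 18 → esi=2^18=16
add edx, 4 → edx=0+4=4
add ebx, 3 → ebx=0+3=3
cmp ebx, 15  (cmp 3,15)
jl top: taken
mov edi, [edx] → edi=M[4]=30
or esi, edi → esi=16|30=30
mov edi, [edx] → edi=M[4]=30
xor esi, edi → esi=30^30=0
xor esi, 18 → esi=0^18=18
add edx, 4 → edx=4+4=8
add ebx, 3 → ebx=3+3=6
cmp ebx, 15  (cmp 6,15)
jl top: taken
mov edi, [edx] → edi=M[8]=-8
or esi, edi → esi=18|(-8)=-6
mov edi, [edx] → edi=M[8]=-8
xor esi, edi → esi=(-6)^(-8)=2
xor esi, 18 → esi=2^18=16
add edx, 4 → edx=8+4=12
add ebx, 3 → ebx=6+3=9
cmp ebx, 15  (cmp 9,15)
jl top: taken
mov edi, [edx] → edi=M[12]=17
or esi, edi → esi=16|17=17
mov edi, [edx] → edi=M[12]=17
xor esi, edi → esi=17^17=0
xor esi, 18 → esi=0^18=18
add edx, 4 → edx=12+4=16
add ebx, 3 → ebx=9+3=12
cmp ebx, 15  (cmp 12,15)
jl top: taken
mov edi, [edx] → edi=M[16]=16
or esi, edi → esi=18|16=18
mov edi, [edx] → edi=M[16]=16
xor esi, edi → esi=18^16=2
xor esi, 18 → esi=2^18=16
add edx, 4 → edx=16+4=20
add ebx, 3 → ebx=12+3=15
cmp ebx, 15  (cmp 15,15)
jl top: not taken
imul esi, 19 → esi=16*19=304
halt.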